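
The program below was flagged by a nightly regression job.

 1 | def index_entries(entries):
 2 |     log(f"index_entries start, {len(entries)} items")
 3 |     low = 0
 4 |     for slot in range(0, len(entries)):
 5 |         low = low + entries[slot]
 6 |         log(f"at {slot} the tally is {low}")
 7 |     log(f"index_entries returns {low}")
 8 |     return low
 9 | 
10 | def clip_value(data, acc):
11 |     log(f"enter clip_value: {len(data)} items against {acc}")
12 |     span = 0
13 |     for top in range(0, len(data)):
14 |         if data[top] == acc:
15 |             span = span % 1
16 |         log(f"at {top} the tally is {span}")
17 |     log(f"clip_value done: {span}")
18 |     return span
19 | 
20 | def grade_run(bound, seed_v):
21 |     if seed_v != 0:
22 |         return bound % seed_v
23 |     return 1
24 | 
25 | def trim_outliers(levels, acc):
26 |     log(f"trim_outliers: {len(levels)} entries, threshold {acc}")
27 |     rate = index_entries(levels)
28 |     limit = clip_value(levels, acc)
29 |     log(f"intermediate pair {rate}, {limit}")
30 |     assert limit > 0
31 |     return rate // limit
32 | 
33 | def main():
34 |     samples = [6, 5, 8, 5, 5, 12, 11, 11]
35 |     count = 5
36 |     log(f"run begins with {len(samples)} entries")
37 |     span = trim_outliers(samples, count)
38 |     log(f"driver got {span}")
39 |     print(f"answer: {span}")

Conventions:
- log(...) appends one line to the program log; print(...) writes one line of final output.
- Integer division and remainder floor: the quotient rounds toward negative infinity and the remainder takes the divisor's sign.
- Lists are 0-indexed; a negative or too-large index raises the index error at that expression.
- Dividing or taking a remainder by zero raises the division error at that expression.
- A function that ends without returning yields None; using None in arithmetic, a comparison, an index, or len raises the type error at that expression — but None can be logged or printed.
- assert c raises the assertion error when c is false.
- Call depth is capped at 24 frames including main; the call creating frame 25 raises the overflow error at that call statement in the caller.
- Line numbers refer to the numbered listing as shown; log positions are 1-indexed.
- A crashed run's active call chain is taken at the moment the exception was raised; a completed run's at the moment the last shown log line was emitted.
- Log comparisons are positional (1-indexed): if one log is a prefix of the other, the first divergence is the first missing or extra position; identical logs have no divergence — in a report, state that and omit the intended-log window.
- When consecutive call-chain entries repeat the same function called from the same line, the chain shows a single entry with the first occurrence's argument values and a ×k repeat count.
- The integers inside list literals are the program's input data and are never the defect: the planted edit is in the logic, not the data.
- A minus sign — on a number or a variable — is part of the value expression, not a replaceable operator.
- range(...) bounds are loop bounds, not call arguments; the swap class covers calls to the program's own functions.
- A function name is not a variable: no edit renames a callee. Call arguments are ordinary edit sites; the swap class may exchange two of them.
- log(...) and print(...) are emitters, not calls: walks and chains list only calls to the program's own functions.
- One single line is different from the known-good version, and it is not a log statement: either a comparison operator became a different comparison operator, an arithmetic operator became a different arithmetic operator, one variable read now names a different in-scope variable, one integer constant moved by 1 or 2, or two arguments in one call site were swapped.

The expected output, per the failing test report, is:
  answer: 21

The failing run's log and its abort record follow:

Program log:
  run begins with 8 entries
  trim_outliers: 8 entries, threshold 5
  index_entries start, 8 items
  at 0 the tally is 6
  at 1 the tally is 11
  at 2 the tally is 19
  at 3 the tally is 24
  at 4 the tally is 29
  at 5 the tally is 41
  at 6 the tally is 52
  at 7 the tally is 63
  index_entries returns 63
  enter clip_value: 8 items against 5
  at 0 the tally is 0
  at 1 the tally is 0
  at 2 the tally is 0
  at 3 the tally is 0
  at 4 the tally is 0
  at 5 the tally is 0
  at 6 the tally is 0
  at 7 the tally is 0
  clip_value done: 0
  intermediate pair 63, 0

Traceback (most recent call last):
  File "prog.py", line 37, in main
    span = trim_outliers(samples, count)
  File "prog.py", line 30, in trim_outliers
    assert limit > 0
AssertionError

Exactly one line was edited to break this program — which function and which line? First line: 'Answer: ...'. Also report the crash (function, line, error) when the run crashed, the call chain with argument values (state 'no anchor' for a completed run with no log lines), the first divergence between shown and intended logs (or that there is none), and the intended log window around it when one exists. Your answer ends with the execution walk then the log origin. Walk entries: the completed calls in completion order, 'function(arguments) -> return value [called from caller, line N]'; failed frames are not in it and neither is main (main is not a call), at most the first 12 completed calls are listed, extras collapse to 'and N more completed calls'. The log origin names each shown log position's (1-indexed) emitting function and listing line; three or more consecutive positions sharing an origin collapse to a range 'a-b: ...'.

Answer: the defect is in clip_value at line 15.
Key observation: The log first diverges at position 15: the faulty run prints 'at 1 the tally is 0' where the working version prints 'at 1 the tally is 1'.
Crash: trim_outliers, line 30, AssertionError.
Call chain: main -> trim_outliers([6, 5, 8, 5, 5, 12, 11, 11], 5) (called at line 37).
First divergence: position 15 — shown 'at 1 the tally is 0', intended 'at 1 the tally is 1'.
Intended log window:
  13: enter clip_value: 8 items against 5
  14: at 0 the tally is 0
  15: at 1 the tally is 1
  16: at 2 the tally is 1
Execution walk:
  index_entries([6, 5, 8, 5, 5, 12, 11, 11]) -> 63  [called from trim_outliers, line 27]
  clip_value([6, 5, 8, 5, 5, 12, 11, 11], 5) -> 0  [called from trim_outliers, line 28]
Log line origins:
  1: from main, line 36
  2: from trim_outliers, line 26
  3: from index_entries, line 2
  4-11: from index_entries, line 6
  12: from index_entries, line 7
  13: from clip_value, line 11
  14-21: from clip_value, line 16
  22: from clip_value, line 17
  23: from trim_outliers, line 29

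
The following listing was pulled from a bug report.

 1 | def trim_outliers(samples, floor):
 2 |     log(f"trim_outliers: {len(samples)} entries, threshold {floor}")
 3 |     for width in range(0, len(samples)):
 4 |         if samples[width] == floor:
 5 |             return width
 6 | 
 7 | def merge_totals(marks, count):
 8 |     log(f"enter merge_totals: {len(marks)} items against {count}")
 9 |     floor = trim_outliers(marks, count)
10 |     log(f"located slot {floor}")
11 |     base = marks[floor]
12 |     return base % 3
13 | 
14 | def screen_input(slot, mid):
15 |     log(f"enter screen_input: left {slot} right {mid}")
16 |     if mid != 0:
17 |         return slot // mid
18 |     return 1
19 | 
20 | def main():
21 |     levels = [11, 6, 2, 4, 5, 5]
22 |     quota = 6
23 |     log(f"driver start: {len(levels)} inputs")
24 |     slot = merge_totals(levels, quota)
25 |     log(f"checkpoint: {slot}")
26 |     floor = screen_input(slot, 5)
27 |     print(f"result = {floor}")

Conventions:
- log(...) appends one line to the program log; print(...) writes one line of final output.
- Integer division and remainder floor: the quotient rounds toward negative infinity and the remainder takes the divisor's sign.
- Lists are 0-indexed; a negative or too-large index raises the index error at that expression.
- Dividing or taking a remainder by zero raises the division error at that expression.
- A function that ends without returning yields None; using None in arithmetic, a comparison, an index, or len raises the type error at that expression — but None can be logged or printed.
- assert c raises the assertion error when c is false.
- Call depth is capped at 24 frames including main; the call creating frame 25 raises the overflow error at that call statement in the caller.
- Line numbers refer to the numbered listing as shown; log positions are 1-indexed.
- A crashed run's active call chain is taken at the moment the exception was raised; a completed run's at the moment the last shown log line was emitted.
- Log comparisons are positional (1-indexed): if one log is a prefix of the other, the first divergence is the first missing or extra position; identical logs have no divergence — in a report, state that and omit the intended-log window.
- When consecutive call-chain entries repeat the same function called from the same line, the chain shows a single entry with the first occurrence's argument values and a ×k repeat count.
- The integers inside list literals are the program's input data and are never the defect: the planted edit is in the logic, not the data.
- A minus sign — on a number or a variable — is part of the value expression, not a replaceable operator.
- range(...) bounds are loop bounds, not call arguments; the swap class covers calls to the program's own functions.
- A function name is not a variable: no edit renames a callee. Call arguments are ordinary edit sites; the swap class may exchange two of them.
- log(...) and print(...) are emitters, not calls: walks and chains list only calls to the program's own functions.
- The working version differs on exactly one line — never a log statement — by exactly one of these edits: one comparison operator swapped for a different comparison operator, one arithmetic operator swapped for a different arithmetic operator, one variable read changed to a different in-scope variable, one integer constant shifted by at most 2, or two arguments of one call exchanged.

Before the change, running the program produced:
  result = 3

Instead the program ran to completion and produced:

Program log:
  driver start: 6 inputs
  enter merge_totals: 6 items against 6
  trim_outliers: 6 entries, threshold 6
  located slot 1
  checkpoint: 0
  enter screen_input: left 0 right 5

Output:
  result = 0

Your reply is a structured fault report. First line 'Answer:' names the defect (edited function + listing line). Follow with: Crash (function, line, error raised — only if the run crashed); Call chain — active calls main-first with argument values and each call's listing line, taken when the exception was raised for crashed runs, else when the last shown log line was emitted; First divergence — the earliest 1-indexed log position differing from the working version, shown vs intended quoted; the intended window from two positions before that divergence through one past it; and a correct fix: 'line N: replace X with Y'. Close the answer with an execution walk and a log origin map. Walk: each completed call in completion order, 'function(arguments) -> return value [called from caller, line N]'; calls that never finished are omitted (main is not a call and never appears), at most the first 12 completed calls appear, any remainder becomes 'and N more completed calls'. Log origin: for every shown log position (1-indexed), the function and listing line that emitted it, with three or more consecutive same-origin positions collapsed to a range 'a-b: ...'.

Answer: the defect is in merge_totals at line 12.
The tell: Log line 5 is where behavior first shows: 'checkpoint: 0' appears instead of 'checkpoint: 18'.
Call chain: main -> screen_input(0, 5) (called at line 26).
First divergence: position 5 — the shown line 'checkpoint: 0' should read 'checkpoint: 18'.
Intended log window:
  3: trim_outliers: 6 entries, threshold 6
  4: located slot 1
  5: checkpoint: 18
  6: enter screen_input: left 18 right 5
Execution walk:
  trim_outliers([11, 6, 2, 4, 5, 5], 6) -> 1  [called from merge_totals, line 9]
  merge_totals([11, 6, 2, 4, 5, 5], 6) -> 0  [called from main, line 24]
  screen_input(0, 5) -> 0  [called from main, line 26]
Log origin:
  1: emitted by main (line 23)
  2: emitted by merge_totals (line 8)
  3: emitted by trim_outliers (line 2)
  4: emitted by merge_totals (line 10)
  5: emitted by main (line 25)
  6: emitted by screen_input (line 15)
A correct fix: line 12: replace `%` with `*`.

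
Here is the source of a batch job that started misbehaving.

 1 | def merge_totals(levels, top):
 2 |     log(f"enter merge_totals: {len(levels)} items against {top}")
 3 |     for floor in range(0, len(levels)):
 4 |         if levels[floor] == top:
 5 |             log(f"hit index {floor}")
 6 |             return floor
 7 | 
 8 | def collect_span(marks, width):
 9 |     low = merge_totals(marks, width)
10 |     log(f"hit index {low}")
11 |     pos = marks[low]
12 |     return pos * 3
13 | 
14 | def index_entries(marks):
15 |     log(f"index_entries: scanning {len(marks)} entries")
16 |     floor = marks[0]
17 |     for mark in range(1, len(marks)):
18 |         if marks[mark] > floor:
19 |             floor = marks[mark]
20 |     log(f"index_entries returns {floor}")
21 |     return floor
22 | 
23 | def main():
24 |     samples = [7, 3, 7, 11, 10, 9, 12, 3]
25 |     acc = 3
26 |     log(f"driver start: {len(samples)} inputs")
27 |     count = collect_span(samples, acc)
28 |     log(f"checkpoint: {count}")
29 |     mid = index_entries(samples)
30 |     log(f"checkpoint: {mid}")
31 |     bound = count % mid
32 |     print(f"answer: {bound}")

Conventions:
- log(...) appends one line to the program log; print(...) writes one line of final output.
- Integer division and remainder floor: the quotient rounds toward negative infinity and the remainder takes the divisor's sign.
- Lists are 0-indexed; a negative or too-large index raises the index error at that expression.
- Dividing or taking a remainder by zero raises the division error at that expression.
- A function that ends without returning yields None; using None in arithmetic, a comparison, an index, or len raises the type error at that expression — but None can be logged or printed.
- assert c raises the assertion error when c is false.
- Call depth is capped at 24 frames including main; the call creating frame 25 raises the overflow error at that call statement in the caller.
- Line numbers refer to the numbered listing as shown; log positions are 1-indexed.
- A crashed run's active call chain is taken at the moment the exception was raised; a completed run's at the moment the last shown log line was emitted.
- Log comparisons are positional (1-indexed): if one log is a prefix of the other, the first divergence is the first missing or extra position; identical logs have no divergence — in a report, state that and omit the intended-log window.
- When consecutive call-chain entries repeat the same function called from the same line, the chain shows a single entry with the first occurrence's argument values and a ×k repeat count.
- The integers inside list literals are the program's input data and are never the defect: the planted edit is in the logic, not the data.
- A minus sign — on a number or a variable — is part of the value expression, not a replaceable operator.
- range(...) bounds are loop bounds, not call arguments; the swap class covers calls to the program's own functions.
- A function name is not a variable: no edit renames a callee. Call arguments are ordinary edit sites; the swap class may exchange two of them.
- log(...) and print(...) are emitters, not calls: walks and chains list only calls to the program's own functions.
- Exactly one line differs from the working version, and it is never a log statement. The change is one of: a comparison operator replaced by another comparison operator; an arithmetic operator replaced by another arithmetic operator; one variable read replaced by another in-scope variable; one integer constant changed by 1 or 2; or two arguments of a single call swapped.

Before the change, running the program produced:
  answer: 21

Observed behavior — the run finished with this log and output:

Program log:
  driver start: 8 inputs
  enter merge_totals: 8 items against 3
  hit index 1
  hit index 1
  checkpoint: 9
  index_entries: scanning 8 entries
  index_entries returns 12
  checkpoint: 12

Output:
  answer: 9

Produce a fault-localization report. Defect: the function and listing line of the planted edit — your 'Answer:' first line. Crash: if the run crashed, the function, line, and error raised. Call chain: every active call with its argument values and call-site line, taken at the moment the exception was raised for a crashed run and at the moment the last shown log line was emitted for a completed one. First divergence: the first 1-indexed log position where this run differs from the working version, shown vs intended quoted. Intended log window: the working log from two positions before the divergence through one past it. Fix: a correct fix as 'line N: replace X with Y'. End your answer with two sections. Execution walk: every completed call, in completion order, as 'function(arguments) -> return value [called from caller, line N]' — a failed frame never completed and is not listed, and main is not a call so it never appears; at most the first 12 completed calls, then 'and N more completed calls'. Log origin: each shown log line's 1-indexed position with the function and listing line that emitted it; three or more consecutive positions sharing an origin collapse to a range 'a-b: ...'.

Answer: the defect is in main at line 31.
The tell: The two runs log identically and part ways only at the printed values.
Call chain: main.
First divergence: there is none — every log position agrees.
Execution walk:
  merge_totals([7, 3, 7, 11, 10, 9, 12, 3], 3) -> 1  [called from collect_span, line 9]
  collect_span([7, 3, 7, 11, 10, 9, 12, 3], 3) -> 9  [called from main, line 27]
  index_entries([7, 3, 7, 11, 10, 9, 12, 3]) -> 12  [called from main, line 29]
Log origins:
  1: emitted by main (line 26)
  2: emitted by merge_totals (line 2)
  3: emitted by merge_totals (line 5)
  4: emitted by collect_span (line 10)
  5: emitted by main (line 28)
  6: emitted by index_entries (line 15)
  7: emitted by index_entries (line 20)
  8: emitted by main (line 30)
A correct fix: line 31: replace `%` with `+`.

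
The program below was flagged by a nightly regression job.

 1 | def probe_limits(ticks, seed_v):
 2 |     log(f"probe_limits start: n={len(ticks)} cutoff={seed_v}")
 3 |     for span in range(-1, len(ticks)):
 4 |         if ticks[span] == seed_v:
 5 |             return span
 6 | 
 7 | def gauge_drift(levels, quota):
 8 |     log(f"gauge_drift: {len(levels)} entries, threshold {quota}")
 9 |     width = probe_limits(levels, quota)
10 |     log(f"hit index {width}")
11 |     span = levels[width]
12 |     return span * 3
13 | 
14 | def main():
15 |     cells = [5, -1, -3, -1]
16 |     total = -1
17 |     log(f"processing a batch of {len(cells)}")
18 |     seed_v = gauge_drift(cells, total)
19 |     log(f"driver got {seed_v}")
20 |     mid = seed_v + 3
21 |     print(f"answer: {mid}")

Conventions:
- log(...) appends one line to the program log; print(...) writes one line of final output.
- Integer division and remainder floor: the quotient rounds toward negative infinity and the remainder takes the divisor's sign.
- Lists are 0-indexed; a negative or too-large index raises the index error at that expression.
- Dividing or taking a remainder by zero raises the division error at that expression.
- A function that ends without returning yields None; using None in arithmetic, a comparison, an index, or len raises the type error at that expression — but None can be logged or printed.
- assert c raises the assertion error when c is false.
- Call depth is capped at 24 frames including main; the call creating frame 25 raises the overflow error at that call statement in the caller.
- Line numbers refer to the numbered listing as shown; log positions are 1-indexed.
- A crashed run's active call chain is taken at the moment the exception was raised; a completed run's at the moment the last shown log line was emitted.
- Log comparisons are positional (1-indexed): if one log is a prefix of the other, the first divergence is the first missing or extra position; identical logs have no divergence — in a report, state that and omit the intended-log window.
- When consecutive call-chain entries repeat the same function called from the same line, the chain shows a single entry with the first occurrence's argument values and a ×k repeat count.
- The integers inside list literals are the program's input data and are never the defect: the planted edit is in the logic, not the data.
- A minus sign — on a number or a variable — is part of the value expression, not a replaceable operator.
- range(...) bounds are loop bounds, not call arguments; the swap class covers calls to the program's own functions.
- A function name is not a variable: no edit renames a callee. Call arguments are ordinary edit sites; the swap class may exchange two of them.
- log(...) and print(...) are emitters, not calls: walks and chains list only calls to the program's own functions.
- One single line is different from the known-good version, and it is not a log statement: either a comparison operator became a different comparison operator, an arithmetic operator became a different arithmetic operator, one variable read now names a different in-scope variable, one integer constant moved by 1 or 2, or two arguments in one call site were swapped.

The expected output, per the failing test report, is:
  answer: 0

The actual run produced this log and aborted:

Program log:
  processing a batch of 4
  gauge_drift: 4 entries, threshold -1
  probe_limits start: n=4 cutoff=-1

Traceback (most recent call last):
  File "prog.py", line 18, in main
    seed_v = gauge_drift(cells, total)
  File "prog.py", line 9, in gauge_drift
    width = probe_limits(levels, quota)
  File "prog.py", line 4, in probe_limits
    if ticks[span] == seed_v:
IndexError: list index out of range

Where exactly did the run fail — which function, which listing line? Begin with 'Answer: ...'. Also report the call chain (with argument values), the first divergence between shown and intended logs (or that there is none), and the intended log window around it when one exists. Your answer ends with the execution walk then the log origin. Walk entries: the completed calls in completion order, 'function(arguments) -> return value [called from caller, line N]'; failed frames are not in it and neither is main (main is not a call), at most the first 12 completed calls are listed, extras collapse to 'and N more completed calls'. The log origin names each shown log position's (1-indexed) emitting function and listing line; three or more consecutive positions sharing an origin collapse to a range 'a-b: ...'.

Answer: the error was raised in probe_limits, line 4.
Key observation: A complete run would log 'hit index 1' next, but this one stopped at 3 lines.
Call chain: main -> gauge_drift([5, -1, -3, -1], -1) (called at line 18) -> probe_limits([5, -1, -3, -1], -1) (called at line 9).
First divergence: position 4 — after 3 matching lines the faulty run goes silent; intended next line 'hit index 1'.
Intended log window:
  2: gauge_drift: 4 entries, threshold -1
  3: probe_limits start: n=4 cutoff=-1
  4: hit index 1
  5: driver got -3
Execution walk:
  (no call completed)
Origin of each log line:
  1 — main, line 17
  2 — gauge_drift, line 8
  3 — probe_limits, line 2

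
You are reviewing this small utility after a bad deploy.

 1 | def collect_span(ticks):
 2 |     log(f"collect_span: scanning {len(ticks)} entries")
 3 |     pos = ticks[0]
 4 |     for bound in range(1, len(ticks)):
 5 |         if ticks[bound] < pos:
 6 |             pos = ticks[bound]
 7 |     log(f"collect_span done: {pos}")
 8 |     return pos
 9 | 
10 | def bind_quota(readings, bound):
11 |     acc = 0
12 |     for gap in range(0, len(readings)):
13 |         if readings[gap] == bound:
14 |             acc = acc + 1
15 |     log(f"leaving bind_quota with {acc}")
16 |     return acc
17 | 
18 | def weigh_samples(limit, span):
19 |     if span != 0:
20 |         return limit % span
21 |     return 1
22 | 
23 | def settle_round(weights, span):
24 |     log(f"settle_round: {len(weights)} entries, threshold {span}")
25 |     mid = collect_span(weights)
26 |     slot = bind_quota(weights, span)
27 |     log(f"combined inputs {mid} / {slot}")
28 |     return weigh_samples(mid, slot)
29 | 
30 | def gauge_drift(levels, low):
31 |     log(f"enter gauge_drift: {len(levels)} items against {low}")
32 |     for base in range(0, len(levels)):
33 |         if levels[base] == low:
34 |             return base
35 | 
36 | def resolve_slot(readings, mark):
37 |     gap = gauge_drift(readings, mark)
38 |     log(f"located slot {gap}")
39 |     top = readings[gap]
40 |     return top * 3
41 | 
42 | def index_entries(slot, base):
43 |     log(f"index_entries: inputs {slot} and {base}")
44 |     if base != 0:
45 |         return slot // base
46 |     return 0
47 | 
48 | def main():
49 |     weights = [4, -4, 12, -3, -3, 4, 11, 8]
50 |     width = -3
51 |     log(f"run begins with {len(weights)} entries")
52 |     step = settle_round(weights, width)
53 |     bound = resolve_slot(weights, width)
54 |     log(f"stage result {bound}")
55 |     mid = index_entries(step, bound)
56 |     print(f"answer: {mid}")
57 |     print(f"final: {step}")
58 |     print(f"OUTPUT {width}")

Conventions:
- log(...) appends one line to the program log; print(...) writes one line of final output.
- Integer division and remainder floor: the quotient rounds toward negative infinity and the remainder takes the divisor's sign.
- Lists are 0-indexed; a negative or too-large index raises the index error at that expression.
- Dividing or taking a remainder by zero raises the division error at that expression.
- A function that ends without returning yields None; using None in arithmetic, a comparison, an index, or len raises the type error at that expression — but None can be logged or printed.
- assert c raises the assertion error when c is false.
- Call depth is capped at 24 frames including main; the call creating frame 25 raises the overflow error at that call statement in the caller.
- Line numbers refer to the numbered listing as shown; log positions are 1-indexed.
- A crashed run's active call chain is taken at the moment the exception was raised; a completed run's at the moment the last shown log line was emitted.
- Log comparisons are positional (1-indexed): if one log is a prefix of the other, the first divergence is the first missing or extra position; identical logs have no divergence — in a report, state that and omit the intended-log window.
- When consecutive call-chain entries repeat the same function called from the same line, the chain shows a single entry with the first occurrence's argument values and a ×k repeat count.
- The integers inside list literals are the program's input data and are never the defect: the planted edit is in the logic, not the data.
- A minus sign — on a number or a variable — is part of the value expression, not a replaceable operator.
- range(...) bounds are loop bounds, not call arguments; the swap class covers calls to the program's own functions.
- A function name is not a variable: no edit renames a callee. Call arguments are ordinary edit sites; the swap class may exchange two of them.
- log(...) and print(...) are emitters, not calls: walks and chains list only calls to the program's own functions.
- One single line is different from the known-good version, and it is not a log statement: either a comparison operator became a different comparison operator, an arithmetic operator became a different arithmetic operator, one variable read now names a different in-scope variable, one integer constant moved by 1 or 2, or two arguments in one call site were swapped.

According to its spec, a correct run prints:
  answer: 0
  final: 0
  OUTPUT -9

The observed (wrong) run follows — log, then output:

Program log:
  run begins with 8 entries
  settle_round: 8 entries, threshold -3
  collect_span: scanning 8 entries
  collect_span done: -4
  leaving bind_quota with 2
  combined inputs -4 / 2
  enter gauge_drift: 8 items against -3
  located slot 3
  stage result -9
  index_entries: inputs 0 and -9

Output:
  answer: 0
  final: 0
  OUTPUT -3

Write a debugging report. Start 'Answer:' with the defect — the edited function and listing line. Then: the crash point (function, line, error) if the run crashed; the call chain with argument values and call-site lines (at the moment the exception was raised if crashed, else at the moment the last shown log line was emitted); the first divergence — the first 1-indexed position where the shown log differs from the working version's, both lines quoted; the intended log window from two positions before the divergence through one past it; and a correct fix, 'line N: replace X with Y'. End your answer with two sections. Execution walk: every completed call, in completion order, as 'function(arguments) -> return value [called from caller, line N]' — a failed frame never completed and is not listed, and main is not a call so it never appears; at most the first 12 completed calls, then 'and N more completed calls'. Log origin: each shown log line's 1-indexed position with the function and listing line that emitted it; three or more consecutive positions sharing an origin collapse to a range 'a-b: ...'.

Answer: the defect is in main at line 58.
Core observation: The logs agree in full; only the final output differs.
Call chain: main -> index_entries(0, -9) (called at line 55).
First divergence: none; the two logs match at every position.
Execution walk:
  collect_span([4, -4, 12, -3, -3, 4, 11, 8]) -> -4  [called from settle_round, line 25]
  bind_quota([4, -4, 12, -3, -3, 4, 11, 8], -3) -> 2  [called from settle_round, line 26]
  weigh_samples(-4, 2) -> 0  [called from settle_round, line 28]
  settle_round([4, -4, 12, -3, -3, 4, 11, 8], -3) -> 0  [called from main, line 52]
  gauge_drift([4, -4, 12, -3, -3, 4, 11, 8], -3) -> 3  [called from resolve_slot, line 37]
  resolve_slot([4, -4, 12, -3, -3, 4, 11, 8], -3) -> -9  [called from main, line 53]
  index_entries(0, -9) -> 0  [called from main, line 55]
Log origin:
  1: emitted by main (line 51)
  2: emitted by settle_round (line 24)
  3: emitted by collect_span (line 2)
  4: emitted by collect_span (line 7)
  5: emitted by bind_quota (line 15)
  6: emitted by settle_round (line 27)
  7: emitted by gauge_drift (line 31)
  8: emitted by resolve_slot (line 38)
  9: emitted by main (line 54)
  10: emitted by index_entries (line 43)
A correct fix: line 58: replace `width` with `bound`.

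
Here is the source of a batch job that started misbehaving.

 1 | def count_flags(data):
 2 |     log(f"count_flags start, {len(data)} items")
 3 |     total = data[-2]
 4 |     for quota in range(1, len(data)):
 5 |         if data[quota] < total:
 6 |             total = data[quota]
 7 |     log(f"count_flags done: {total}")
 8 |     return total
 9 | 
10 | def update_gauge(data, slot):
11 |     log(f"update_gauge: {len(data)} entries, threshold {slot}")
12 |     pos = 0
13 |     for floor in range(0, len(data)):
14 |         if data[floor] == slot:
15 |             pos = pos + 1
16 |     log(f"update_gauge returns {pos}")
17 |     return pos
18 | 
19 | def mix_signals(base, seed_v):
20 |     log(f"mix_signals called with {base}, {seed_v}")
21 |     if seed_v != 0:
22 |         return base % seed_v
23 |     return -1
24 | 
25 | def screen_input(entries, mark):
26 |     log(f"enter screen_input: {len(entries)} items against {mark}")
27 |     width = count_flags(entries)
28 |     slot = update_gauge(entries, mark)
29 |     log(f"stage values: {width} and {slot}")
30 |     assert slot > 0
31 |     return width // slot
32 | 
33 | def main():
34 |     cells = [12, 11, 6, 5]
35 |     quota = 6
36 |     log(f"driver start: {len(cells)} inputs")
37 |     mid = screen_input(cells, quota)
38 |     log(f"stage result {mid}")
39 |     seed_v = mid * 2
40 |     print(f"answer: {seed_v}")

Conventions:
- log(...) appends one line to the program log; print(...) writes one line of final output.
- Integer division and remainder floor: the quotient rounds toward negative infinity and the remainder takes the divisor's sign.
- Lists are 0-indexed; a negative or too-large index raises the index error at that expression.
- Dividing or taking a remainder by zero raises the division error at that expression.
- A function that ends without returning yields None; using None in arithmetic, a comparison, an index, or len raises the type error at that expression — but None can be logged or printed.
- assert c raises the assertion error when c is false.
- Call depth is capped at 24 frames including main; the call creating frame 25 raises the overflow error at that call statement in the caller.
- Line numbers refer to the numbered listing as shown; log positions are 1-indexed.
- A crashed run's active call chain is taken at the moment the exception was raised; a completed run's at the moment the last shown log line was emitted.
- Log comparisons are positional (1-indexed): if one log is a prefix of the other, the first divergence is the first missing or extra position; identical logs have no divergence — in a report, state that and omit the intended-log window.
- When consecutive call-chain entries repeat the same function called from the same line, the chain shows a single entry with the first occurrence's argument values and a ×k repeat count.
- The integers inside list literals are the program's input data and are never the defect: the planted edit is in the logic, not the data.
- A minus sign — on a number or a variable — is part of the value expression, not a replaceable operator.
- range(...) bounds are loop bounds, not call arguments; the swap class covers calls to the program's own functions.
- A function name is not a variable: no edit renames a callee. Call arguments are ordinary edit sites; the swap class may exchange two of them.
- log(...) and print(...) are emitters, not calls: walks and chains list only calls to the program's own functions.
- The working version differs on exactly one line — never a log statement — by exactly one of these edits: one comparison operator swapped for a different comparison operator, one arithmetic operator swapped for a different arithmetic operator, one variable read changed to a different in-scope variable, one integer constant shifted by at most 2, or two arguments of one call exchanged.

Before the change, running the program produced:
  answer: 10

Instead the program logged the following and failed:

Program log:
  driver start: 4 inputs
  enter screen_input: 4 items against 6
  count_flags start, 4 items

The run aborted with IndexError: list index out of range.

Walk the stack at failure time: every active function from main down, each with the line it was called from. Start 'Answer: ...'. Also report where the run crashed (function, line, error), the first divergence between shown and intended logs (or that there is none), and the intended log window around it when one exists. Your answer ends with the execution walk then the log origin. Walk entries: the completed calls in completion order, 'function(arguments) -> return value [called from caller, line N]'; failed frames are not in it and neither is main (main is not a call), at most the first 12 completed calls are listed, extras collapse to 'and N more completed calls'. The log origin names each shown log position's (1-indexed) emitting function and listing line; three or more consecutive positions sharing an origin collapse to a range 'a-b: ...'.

Answer: main -> screen_input (called at line 37) -> count_flags (called at line 27).
Key observation: After 3 matching log lines the faulty run goes silent, while the working version continues with 'count_flags done: 5'.
Crash: count_flags, line 3, IndexError.
First divergence: position 4 (shown log ended at 3 lines; the working version continues: 'count_flags done: 5').
Intended log window:
  2: enter screen_input: 4 items against 6
  3: count_flags start, 4 items
  4: count_flags done: 5
  5: update_gauge: 4 entries, threshold 6
Execution walk:
  (no call completed)
Log origin:
  1: from main, line 36
  2: from screen_input, line 26
  3: from count_flags, line 2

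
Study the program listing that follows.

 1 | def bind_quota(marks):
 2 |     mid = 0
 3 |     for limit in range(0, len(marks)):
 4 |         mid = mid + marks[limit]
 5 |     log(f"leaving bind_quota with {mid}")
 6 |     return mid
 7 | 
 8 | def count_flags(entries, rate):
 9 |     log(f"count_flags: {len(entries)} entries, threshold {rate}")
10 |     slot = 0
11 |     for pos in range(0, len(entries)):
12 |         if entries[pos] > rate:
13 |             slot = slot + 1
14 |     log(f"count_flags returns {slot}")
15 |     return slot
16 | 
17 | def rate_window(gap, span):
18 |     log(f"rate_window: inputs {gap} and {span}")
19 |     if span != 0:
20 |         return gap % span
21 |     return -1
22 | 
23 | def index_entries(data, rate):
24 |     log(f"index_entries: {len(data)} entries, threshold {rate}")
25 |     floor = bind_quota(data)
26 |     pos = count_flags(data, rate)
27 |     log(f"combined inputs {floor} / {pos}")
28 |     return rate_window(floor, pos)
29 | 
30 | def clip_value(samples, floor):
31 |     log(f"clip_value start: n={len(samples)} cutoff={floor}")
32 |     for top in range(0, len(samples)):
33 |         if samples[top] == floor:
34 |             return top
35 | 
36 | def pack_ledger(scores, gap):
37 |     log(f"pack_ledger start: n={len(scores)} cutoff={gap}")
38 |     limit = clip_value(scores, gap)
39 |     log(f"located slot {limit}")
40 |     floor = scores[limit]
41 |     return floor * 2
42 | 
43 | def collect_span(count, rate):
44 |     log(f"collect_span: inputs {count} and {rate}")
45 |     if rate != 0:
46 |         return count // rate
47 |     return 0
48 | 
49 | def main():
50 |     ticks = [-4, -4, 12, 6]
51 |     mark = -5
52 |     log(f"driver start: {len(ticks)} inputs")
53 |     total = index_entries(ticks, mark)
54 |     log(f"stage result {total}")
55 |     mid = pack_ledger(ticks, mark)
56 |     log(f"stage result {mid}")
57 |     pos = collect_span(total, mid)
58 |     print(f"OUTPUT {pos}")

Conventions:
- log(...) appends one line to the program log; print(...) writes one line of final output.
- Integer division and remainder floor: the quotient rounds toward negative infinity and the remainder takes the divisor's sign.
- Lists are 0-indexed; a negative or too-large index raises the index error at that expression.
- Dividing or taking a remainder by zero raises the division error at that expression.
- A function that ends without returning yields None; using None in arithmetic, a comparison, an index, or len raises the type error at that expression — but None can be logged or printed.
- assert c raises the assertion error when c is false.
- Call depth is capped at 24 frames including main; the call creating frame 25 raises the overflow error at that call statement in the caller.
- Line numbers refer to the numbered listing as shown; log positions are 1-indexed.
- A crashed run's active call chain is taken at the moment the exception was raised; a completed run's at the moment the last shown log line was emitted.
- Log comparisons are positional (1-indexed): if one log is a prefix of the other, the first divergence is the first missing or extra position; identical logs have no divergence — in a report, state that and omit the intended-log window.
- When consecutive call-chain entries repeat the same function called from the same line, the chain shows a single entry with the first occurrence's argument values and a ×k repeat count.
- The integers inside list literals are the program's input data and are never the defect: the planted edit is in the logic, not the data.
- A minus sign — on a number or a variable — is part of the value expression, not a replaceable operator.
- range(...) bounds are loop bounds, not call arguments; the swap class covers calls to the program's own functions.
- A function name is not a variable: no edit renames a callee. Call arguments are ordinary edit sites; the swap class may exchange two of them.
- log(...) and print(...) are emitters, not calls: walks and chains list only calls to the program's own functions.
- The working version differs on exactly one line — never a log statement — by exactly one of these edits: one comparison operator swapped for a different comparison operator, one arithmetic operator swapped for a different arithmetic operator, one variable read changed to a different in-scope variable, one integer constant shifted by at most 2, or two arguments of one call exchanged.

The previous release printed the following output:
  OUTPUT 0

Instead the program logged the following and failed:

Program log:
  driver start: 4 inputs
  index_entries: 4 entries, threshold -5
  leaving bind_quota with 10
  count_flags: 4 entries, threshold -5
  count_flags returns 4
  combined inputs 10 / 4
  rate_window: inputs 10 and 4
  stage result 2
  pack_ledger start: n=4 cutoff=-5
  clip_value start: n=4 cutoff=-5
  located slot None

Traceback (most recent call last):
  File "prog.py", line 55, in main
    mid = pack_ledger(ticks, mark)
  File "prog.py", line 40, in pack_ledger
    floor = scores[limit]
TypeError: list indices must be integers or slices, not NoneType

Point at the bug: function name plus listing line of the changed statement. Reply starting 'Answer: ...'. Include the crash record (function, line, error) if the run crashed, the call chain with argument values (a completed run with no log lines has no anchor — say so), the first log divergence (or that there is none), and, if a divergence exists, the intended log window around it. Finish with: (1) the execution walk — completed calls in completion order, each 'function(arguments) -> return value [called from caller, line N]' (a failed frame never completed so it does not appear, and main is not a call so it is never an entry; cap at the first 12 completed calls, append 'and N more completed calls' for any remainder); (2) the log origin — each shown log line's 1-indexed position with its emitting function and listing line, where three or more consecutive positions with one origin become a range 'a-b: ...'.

Answer: the defect is in main at line 51.
The tell: Log line 2 is where behavior first shows: 'index_entries: 4 entries, threshold -5' appears instead of 'index_entries: 4 entries, threshold -4'.
Crash: pack_ledger, line 40, TypeError.
Call chain: main -> pack_ledger([-4, -4, 12, 6], -5) (called at line 55).
First divergence: at position 2 the run shows 'index_entries: 4 entries, threshold -5' where the working version logs 'index_entries: 4 entries, threshold -4'.
Intended log window:
  1: driver start: 4 inputs
  2: index_entries: 4 entries, threshold -4
  3: leaving bind_quota with 10
Execution walk:
  bind_quota([-4, -4, 12, 6]) -> 10  [called from index_entries, line 25]
  count_flags([-4, -4, 12, 6], -5) -> 4  [called from index_entries, line 26]
  rate_window(10, 4) -> 2  [called from index_entries, line 28]
  index_entries([-4, -4, 12, 6], -5) -> 2  [called from main, line 53]
  clip_value([-4, -4, 12, 6], -5) -> None  [called from pack_ledger, line 38]
Origin of each log line:
  1: from main, line 52
  2: from index_entries, line 24
  3: from bind_quota, line 5
  4: from count_flags, line 9
  5: from count_flags, line 14
  6: from index_entries, line 27
  7: from rate_window, line 18
  8: from main, line 54
  9: from pack_ledger, line 37
  10: from clip_value, line 31
  11: from pack_ledger, line 39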